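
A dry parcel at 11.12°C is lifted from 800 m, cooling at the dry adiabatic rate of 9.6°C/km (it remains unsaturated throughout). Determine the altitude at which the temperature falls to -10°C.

Height above start = (11.12 − (-10)) / 9.6 = 2.2 km
Altitude = 800 m + 2200 m = 3000 m

3000 m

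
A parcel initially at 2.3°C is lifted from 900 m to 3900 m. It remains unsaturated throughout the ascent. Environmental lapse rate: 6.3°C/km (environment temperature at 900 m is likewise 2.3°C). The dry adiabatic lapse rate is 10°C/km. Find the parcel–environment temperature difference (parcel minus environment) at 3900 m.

-11.1°C (parcel cooler than environment)

Parcel:
  Dry to 3900 m: -10 × 3 km = -30°C, so T = -27.7°C.
Environment:
  Environment to 3900 m: -6.3 × 3 km = -18.9°C, so T = -16.6°C.
T_parcel − T_env = -27.7 − (-16.6) = -11.1°C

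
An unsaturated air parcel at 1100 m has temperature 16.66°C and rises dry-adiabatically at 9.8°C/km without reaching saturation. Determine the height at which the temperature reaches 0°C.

2800 m

Height above start = (16.66 − 0) / 9.8 = 1.7 km
Altitude = 1100 m + 1700 m = 2800 m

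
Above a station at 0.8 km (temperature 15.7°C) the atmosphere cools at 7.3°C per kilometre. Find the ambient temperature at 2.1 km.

6.21°C

800–2100 m, environmental: Δz = 1.3 km ⇒ ΔT = -9.49°C; T = 6.21°C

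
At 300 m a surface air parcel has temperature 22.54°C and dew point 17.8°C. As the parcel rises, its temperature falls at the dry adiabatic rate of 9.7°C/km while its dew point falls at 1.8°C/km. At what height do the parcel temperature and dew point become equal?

900 m

T and T_d converge at 9.7 − 1.8 = 7.9°C per km
Height above start = (22.54 − 17.8) / 7.9 = 0.6 km
LCL altitude = 300 m + 600 m = 900 m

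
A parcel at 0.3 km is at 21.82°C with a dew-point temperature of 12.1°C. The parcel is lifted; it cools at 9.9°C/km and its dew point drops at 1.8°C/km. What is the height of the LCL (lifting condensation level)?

1.5 km

T and T_d converge at 9.9 − 1.8 = 8.1°C per km
Height above start = (21.82 − 12.1) / 8.1 = 1.2 km
LCL altitude = 300 m + 1200 m = 1500 m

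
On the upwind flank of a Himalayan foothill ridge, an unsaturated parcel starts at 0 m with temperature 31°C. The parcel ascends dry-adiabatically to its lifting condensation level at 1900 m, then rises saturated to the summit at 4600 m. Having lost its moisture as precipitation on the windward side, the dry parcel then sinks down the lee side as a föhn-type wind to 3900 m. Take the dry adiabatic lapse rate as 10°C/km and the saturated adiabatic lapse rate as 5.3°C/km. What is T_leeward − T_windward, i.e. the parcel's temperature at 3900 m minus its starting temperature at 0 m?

-26.31°C

From 0 m to 1900 m (dry): cools by 10 × 1.9 = 19°C, giving 12°C.
From 1900 m to 4600 m (saturated): cools by 5.3 × 2.7 = 14.31°C, giving -2.31°C.
From 4600 m to 3900 m (dry descent): warms by 10 × 0.7 = 7°C, giving 4.69°C.
Net change vs windward start: 4.69 − 31 = -26.31°C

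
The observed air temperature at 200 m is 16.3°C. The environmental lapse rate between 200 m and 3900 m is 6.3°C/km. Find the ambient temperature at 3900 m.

200 → 3900 m (environmental, 6.3°C/km): ΔT = -6.3 × 3.7 = -23.31°C → T = -7.01°C

-7.01°C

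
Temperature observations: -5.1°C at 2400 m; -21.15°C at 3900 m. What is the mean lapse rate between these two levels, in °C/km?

10.7°C/km

Γ = −ΔT/Δz = (-5.1 − (-21.15)) / (3900 − 2400) m
  = 16.05°C / 1.5 km = 10.7°C/km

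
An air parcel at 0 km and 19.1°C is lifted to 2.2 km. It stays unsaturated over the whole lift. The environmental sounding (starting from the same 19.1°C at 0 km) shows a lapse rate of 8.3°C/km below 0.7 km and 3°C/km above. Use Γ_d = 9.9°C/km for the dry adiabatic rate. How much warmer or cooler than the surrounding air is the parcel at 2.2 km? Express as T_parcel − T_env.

Parcel:
  From 0 m to 2200 m (dry): cools by 9.9 × 2.2 = 21.78°C, giving -2.68°C.
Environment:
  From 0 m to 700 m (environment, lower layer): cools by 8.3 × 0.7 = 5.81°C, giving 13.29°C.
  From 700 m to 2200 m (environment, upper layer): cools by 3 × 1.5 = 4.5°C, giving 8.79°C.
T_parcel − T_env = -2.68 − 8.79 = -11.47°C

-11.47°C (parcel cooler than environment)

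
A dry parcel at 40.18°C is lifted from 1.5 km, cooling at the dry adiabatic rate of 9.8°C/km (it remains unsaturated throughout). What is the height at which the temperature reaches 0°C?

5.6 km

Height above start = (40.18 − 0) / 9.8 = 4.1 km
Altitude = 1500 m + 4100 m = 5600 m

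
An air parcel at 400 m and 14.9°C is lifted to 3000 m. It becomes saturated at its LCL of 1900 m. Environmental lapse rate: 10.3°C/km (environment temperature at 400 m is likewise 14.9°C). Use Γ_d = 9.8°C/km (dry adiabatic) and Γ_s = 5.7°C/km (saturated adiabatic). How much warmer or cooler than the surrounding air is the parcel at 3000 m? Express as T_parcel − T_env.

Parcel:
  Dry to 1900 m: -9.8 × 1.5 km = -14.7°C, so T = 0.2°C.
  Saturated to 3000 m: -5.7 × 1.1 km = -6.27°C, so T = -6.07°C.
Environment:
  Environment to 3000 m: -10.3 × 2.6 km = -26.78°C, so T = -11.88°C.
T_parcel − T_env = -6.07 − (-11.88) = +5.81°C

+5.81°C (parcel warmer than environment)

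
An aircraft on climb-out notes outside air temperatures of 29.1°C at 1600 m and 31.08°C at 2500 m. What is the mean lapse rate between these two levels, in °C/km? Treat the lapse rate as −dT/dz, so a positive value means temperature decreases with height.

Γ = −ΔT/Δz = (29.1 − 31.08) / (2500 − 1600) m
  = -1.98°C / 0.9 km = -2.2°C/km

-2.2°C/km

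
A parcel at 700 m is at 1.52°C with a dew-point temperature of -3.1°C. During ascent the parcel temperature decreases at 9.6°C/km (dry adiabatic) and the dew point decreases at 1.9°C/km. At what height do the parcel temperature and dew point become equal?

1300 m

T and T_d converge at 9.6 − 1.9 = 7.7°C per km
Height above start = (1.52 − (-3.1)) / 7.7 = 0.6 km
LCL altitude = 700 m + 600 m = 1300 m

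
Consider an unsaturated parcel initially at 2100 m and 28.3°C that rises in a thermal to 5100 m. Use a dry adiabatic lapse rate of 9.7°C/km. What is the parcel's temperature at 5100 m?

-0.8°C

2100 → 5100 m (dry adiabatic, 9.7°C/km): ΔT = -9.7 × 3 = -29.1°C → T = -0.8°C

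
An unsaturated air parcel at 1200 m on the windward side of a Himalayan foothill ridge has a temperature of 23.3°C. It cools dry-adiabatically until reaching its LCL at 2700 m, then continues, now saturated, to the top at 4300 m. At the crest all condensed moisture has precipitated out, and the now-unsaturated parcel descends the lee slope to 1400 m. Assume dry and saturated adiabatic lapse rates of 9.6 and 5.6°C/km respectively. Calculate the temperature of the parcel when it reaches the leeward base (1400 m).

1200 → 2700 m (dry, 9.6°C/km): ΔT = -9.6 × 1.5 = -14.4°C → T = 8.9°C
2700 → 4300 m (saturated, 5.6°C/km): ΔT = -5.6 × 1.6 = -8.96°C → T = -0.06°C
4300 → 1400 m (dry descent, 9.6°C/km): ΔT = +9.6 × 2.9 = +27.84°C → T = 27.78°C

27.78°C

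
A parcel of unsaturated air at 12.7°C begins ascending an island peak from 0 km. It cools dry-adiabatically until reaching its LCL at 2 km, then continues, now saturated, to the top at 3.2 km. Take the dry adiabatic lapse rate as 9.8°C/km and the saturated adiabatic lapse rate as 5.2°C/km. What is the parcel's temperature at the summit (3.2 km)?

From 0 m to 2000 m (dry): cools by 9.8 × 2 = 19.6°C, giving -6.9°C.
From 2000 m to 3200 m (saturated): cools by 5.2 × 1.2 = 6.24°C, giving -13.14°C.

-13.14°C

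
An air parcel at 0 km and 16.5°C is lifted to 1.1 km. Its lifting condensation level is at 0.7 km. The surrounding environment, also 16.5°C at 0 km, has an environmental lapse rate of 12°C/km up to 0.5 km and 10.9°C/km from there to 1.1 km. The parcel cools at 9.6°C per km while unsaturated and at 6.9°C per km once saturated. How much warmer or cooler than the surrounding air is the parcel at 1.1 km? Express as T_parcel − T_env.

+3.06°C (parcel warmer than environment)

Parcel:
  From 0 m to 700 m (dry): cools by 9.6 × 0.7 = 6.72°C, giving 9.78°C.
  From 700 m to 1100 m (saturated): cools by 6.9 × 0.4 = 2.76°C, giving 7.02°C.
Environment:
  From 0 m to 500 m (environment, lower layer): cools by 12 × 0.5 = 6°C, giving 10.5°C.
  From 500 m to 1100 m (environment, upper layer): cools by 10.9 × 0.6 = 6.54°C, giving 3.96°C.
T_parcel − T_env = 7.02 − 3.96 = +3.06°C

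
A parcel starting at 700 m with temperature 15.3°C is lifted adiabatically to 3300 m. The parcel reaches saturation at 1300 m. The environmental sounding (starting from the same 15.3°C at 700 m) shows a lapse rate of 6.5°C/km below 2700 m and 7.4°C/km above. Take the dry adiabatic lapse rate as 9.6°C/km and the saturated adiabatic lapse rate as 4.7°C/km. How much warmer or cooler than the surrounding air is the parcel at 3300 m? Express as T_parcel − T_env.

+2.28°C (parcel warmer than environment)

Parcel:
  From 700 m to 1300 m (dry): cools by 9.6 × 0.6 = 5.76°C, giving 9.54°C.
  From 1300 m to 3300 m (saturated): cools by 4.7 × 2 = 9.4°C, giving 0.14°C.
Environment:
  From 700 m to 2700 m (environment, lower layer): cools by 6.5 × 2 = 13°C, giving 2.3°C.
  From 2700 m to 3300 m (environment, upper layer): cools by 7.4 × 0.6 = 4.44°C, giving -2.14°C.
T_parcel − T_env = 0.14 − (-2.14) = +2.28°C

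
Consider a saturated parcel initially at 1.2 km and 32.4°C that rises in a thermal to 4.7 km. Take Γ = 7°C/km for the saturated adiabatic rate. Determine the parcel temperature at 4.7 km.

7.9°C

1200–4700 m, saturated adiabatic: Δz = 3.5 km ⇒ ΔT = -24.5°C; T = 7.9°C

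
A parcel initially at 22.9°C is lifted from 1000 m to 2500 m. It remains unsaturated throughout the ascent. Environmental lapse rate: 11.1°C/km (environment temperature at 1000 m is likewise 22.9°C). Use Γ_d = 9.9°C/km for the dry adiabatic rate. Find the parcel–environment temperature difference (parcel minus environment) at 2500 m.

Parcel:
  Dry to 2500 m: -9.9 × 1.5 km = -14.85°C, so T = 8.05°C.
Environment:
  Environment to 2500 m: -11.1 × 1.5 km = -16.65°C, so T = 6.25°C.
T_parcel − T_env = 8.05 − 6.25 = +1.8°C

+1.8°C (parcel warmer than environment)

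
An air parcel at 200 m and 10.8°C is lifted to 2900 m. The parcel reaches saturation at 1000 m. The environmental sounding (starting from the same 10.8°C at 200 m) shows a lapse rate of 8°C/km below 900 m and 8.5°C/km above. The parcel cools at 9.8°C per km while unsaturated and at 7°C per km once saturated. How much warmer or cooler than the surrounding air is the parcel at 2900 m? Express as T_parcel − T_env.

Parcel:
  Dry to 1000 m: -9.8 × 0.8 km = -7.84°C, so T = 2.96°C.
  Saturated to 2900 m: -7 × 1.9 km = -13.3°C, so T = -10.34°C.
Environment:
  Environment, lower layer to 900 m: -8 × 0.7 km = -5.6°C, so T = 5.2°C.
  Environment, upper layer to 2900 m: -8.5 × 2 km = -17°C, so T = -11.8°C.
T_parcel − T_env = -10.34 − (-11.8) = +1.46°C

+1.46°C (parcel warmer than environment)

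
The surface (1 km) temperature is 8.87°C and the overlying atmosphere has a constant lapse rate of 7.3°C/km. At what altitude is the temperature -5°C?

Height above start = (8.87 − (-5)) / 7.3 = 1.9 km
Altitude = 1000 m + 1900 m = 2900 m

2.9 km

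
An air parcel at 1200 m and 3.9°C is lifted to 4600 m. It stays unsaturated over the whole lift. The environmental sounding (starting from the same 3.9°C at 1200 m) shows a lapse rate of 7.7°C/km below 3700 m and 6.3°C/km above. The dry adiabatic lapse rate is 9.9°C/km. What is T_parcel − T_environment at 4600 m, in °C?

Parcel:
  Dry to 4600 m: -9.9 × 3.4 km = -33.66°C, so T = -29.76°C.
Environment:
  Environment, lower layer to 3700 m: -7.7 × 2.5 km = -19.25°C, so T = -15.35°C.
  Environment, upper layer to 4600 m: -6.3 × 0.9 km = -5.67°C, so T = -21.02°C.
T_parcel − T_env = -29.76 − (-21.02) = -8.74°C

-8.74°C (parcel cooler than environment)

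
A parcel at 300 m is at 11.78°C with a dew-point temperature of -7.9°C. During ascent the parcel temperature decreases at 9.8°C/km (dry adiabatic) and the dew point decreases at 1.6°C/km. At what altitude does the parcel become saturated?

T and T_d converge at 9.8 − 1.6 = 8.2°C per km
Height above start = (11.78 − (-7.9)) / 8.2 = 2.4 km
LCL altitude = 300 m + 2400 m = 2700 m

2700 m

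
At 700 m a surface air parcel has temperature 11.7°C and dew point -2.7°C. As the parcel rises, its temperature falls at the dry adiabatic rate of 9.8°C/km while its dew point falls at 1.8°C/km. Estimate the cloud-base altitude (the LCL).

2500 m

T and T_d converge at 9.8 − 1.8 = 8°C per km
Height above start = (11.7 − (-2.7)) / 8 = 1.8 km
LCL altitude = 700 m + 1800 m = 2500 m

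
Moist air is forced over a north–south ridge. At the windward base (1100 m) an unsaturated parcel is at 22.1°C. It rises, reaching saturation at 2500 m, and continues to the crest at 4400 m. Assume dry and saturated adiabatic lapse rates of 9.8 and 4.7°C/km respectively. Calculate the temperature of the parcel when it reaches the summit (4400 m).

Dry to 2500 m: -9.8 × 1.4 km = -13.72°C, so T = 8.38°C.
Saturated to 4400 m: -4.7 × 1.9 km = -8.93°C, so T = -0.55°C.

-0.55°C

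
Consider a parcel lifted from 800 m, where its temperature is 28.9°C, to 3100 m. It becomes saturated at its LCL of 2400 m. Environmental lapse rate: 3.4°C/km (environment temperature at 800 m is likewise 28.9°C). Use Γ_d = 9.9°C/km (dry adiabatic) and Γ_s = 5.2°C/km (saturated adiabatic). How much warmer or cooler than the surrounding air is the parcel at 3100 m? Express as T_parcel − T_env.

Parcel:
  From 800 m to 2400 m (dry): cools by 9.9 × 1.6 = 15.84°C, giving 13.06°C.
  From 2400 m to 3100 m (saturated): cools by 5.2 × 0.7 = 3.64°C, giving 9.42°C.
Environment:
  From 800 m to 3100 m (environment): cools by 3.4 × 2.3 = 7.82°C, giving 21.08°C.
T_parcel − T_env = 9.42 − 21.08 = -11.66°C

-11.66°C (parcel cooler than environment)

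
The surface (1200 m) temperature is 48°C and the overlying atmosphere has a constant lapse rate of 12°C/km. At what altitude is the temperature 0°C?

Height above start = (48 − 0) / 12 = 4 km
Altitude = 1200 m + 4000 m = 5200 m

5200 m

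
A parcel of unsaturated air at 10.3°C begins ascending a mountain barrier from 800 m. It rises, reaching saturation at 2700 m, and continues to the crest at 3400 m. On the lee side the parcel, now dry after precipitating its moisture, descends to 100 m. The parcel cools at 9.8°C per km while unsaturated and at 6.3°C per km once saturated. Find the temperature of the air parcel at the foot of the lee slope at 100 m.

19.61°C

800–2700 m, dry: Δz = 1.9 km ⇒ ΔT = -18.62°C; T = -8.32°C
2700–3400 m, saturated: Δz = 0.7 km ⇒ ΔT = -4.41°C; T = -12.73°C
3400–100 m, dry descent: Δz = 3.3 km ⇒ ΔT = +32.34°C; T = 19.61°C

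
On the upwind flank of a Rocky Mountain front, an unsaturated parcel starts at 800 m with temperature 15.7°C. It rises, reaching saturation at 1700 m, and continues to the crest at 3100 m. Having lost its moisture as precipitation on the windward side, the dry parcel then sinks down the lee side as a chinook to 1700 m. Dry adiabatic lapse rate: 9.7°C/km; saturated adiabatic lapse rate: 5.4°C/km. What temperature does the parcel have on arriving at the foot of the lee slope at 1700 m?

12.99°C

From 800 m to 1700 m (dry): cools by 9.7 × 0.9 = 8.73°C, giving 6.97°C.
From 1700 m to 3100 m (saturated): cools by 5.4 × 1.4 = 7.56°C, giving -0.59°C.
From 3100 m to 1700 m (dry descent): warms by 9.7 × 1.4 = 13.58°C, giving 12.99°C.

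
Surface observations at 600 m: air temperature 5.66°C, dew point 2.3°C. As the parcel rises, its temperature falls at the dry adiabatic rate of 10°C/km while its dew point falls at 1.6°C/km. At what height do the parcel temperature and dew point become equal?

T and T_d converge at 10 − 1.6 = 8.4°C per km
Height above start = (5.66 − 2.3) / 8.4 = 0.4 km
LCL altitude = 600 m + 400 m = 1000 m

1000 m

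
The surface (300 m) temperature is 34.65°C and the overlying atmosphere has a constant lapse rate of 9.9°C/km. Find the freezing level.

3800 m

Height above start = (34.65 − 0) / 9.9 = 3.5 km
Altitude = 300 m + 3500 m = 3800 m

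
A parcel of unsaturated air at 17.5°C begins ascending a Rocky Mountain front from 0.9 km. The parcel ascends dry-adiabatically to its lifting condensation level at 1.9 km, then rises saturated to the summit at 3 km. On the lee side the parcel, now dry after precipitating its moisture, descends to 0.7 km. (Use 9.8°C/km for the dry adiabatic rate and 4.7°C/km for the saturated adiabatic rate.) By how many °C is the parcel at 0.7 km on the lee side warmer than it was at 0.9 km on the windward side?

Dry to 1900 m: -9.8 × 1 km = -9.8°C, so T = 7.7°C.
Saturated to 3000 m: -4.7 × 1.1 km = -5.17°C, so T = 2.53°C.
Dry descent to 700 m: +9.8 × 2.3 km = +22.54°C, so T = 25.07°C.
Net change vs windward start: 25.07 − 17.5 = +7.57°C

+7.57°C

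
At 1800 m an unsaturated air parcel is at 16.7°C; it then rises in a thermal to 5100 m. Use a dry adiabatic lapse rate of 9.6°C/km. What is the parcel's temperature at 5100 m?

1800–5100 m, dry adiabatic: Δz = 3.3 km ⇒ ΔT = -31.68°C; T = -14.98°C

-14.98°C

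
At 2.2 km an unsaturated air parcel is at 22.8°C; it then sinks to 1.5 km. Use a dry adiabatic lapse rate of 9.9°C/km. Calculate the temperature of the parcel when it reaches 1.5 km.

2200–1500 m, dry adiabatic: Δz = 0.7 km ⇒ ΔT = +6.93°C; T = 29.73°C

29.73°C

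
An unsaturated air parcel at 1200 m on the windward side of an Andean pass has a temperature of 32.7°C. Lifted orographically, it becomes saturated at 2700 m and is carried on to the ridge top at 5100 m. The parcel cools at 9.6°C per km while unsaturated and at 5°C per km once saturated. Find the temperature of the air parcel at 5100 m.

6.3°C

Dry to 2700 m: -9.6 × 1.5 km = -14.4°C, so T = 18.3°C.
Saturated to 5100 m: -5 × 2.4 km = -12°C, so T = 6.3°C.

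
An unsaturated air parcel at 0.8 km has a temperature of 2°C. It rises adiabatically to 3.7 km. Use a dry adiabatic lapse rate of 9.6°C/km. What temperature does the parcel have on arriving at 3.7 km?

800 → 3700 m (dry adiabatic, 9.6°C/km): ΔT = -9.6 × 2.9 = -27.84°C → T = -25.84°C

-25.84°C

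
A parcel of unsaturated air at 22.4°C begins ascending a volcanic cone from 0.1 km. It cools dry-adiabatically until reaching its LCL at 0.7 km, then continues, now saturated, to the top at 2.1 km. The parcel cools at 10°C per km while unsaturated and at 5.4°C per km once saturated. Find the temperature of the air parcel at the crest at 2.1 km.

100–700 m, dry: Δz = 0.6 km ⇒ ΔT = -6°C; T = 16.4°C
700–2100 m, saturated: Δz = 1.4 km ⇒ ΔT = -7.56°C; T = 8.84°C

8.84°C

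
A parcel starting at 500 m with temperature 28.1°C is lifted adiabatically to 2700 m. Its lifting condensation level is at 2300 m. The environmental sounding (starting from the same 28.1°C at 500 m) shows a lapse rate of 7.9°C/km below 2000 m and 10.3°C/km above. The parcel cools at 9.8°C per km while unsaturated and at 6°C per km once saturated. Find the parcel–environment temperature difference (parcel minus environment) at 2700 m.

-0.98°C (parcel cooler than environment)

Parcel:
  From 500 m to 2300 m (dry): cools by 9.8 × 1.8 = 17.64°C, giving 10.46°C.
  From 2300 m to 2700 m (saturated): cools by 6 × 0.4 = 2.4°C, giving 8.06°C.
Environment:
  From 500 m to 2000 m (environment, lower layer): cools by 7.9 × 1.5 = 11.85°C, giving 16.25°C.
  From 2000 m to 2700 m (environment, upper layer): cools by 10.3 × 0.7 = 7.21°C, giving 9.04°C.
T_parcel − T_env = 8.06 − 9.04 = -0.98°C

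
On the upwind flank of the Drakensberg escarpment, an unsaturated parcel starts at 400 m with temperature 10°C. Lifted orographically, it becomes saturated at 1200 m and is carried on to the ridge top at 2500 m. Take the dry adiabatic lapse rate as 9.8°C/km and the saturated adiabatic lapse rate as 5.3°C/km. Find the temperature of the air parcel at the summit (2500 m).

-4.73°C

400 → 1200 m (dry, 9.8°C/km): ΔT = -9.8 × 0.8 = -7.84°C → T = 2.16°C
1200 → 2500 m (saturated, 5.3°C/km): ΔT = -5.3 × 1.3 = -6.89°C → T = -4.73°C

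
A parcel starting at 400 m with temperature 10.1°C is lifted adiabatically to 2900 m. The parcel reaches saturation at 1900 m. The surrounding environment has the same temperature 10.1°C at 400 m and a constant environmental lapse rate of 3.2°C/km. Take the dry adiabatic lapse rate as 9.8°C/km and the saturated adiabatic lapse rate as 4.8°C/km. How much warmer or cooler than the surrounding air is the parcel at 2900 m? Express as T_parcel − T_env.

Parcel:
  Dry to 1900 m: -9.8 × 1.5 km = -14.7°C, so T = -4.6°C.
  Saturated to 2900 m: -4.8 × 1 km = -4.8°C, so T = -9.4°C.
Environment:
  Environment to 2900 m: -3.2 × 2.5 km = -8°C, so T = 2.1°C.
T_parcel − T_env = -9.4 − 2.1 = -11.5°C

-11.5°C (parcel cooler than environment)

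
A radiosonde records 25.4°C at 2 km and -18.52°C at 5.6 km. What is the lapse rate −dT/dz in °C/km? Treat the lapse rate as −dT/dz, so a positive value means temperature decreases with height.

12.2°C/km

Γ = −ΔT/Δz = (25.4 − (-18.52)) / (5600 − 2000) m
  = 43.92°C / 3.6 km = 12.2°C/km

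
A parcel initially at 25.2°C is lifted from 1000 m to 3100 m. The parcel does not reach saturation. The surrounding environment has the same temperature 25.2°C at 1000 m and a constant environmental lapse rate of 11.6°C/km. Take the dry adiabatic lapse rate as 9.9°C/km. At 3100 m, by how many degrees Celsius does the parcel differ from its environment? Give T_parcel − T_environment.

+3.57°C (parcel warmer than environment)

Parcel:
  Dry to 3100 m: -9.9 × 2.1 km = -20.79°C, so T = 4.41°C.
Environment:
  Environment to 3100 m: -11.6 × 2.1 km = -24.36°C, so T = 0.84°C.
T_parcel − T_env = 4.41 − 0.84 = +3.57°C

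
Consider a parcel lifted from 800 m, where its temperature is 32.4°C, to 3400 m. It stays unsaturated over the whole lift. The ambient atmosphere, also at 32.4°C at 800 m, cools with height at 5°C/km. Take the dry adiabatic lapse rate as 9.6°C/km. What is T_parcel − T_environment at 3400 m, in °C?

-11.96°C (parcel cooler than environment)

Parcel:
  From 800 m to 3400 m (dry): cools by 9.6 × 2.6 = 24.96°C, giving 7.44°C.
Environment:
  From 800 m to 3400 m (environment): cools by 5 × 2.6 = 13°C, giving 19.4°C.
T_parcel − T_env = 7.44 − 19.4 = -11.96°C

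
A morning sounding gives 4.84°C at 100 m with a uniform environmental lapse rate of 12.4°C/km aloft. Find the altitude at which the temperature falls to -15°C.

Height above start = (4.84 − (-15)) / 12.4 = 1.6 km
Altitude = 100 m + 1600 m = 1700 m

1700 m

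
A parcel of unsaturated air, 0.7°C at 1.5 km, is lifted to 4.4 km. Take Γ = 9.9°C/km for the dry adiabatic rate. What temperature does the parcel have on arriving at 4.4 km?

-28.01°C

From 1500 m to 4400 m (dry adiabatic): cools by 9.9 × 2.9 = 28.71°C, giving -28.01°C.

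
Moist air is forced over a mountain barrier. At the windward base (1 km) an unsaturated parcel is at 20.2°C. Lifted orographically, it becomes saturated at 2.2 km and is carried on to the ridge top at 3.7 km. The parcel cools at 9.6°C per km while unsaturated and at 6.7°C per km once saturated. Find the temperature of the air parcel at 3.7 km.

1000 → 2200 m (dry, 9.6°C/km): ΔT = -9.6 × 1.2 = -11.52°C → T = 8.68°C
2200 → 3700 m (saturated, 6.7°C/km): ΔT = -6.7 × 1.5 = -10.05°C → T = -1.37°C

-1.37°C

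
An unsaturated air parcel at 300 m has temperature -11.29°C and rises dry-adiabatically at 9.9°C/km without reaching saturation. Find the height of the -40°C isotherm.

Height above start = (-11.29 − (-40)) / 9.9 = 2.9 km
Altitude = 300 m + 2900 m = 3200 m

3200 m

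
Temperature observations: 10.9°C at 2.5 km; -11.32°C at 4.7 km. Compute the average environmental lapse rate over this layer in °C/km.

10.1°C/km

Γ = −ΔT/Δz = (10.9 − (-11.32)) / (4700 − 2500) m
  = 22.22°C / 2.2 km = 10.1°C/km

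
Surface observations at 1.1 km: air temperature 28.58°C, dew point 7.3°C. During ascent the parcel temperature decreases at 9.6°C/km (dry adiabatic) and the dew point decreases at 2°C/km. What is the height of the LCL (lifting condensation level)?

T and T_d converge at 9.6 − 2 = 7.6°C per km
Height above start = (28.58 − 7.3) / 7.6 = 2.8 km
LCL altitude = 1100 m + 2800 m = 3900 m

3.9 km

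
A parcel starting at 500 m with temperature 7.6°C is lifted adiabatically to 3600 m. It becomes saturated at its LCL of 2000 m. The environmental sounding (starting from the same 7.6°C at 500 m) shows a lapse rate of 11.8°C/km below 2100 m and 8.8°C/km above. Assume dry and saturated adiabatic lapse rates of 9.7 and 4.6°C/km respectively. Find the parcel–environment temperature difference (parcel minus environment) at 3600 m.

Parcel:
  From 500 m to 2000 m (dry): cools by 9.7 × 1.5 = 14.55°C, giving -6.95°C.
  From 2000 m to 3600 m (saturated): cools by 4.6 × 1.6 = 7.36°C, giving -14.31°C.
Environment:
  From 500 m to 2100 m (environment, lower layer): cools by 11.8 × 1.6 = 18.88°C, giving -11.28°C.
  From 2100 m to 3600 m (environment, upper layer): cools by 8.8 × 1.5 = 13.2°C, giving -24.48°C.
T_parcel − T_env = -14.31 − (-24.48) = +10.17°C

+10.17°C (parcel warmer than environment)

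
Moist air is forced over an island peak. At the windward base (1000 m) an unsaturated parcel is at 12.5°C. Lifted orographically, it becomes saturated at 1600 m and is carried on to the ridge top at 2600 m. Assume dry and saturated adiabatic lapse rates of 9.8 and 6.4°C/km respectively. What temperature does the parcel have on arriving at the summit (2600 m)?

0.22°C

1000–1600 m, dry: Δz = 0.6 km ⇒ ΔT = -5.88°C; T = 6.62°C
1600–2600 m, saturated: Δz = 1 km ⇒ ΔT = -6.4°C; T = 0.22°C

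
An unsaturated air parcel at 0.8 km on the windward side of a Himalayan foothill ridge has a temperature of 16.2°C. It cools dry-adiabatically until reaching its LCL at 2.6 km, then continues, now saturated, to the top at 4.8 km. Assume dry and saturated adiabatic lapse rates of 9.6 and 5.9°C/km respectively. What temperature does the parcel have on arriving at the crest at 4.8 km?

Dry to 2600 m: -9.6 × 1.8 km = -17.28°C, so T = -1.08°C.
Saturated to 4800 m: -5.9 × 2.2 km = -12.98°C, so T = -14.06°C.

-14.06°C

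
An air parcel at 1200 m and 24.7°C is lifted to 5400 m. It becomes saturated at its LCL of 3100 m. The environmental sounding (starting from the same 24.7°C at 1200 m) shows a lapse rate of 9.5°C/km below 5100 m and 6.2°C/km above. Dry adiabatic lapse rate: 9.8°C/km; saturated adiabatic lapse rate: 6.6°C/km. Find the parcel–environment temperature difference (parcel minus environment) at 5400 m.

+5.11°C (parcel warmer than environment)

Parcel:
  From 1200 m to 3100 m (dry): cools by 9.8 × 1.9 = 18.62°C, giving 6.08°C.
  From 3100 m to 5400 m (saturated): cools by 6.6 × 2.3 = 15.18°C, giving -9.1°C.
Environment:
  From 1200 m to 5100 m (environment, lower layer): cools by 9.5 × 3.9 = 37.05°C, giving -12.35°C.
  From 5100 m to 5400 m (environment, upper layer): cools by 6.2 × 0.3 = 1.86°C, giving -14.21°C.
T_parcel − T_env = -9.1 − (-14.21) = +5.11°C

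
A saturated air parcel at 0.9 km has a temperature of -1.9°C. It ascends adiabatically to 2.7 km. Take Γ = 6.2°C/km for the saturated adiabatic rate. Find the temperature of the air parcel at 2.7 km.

-13.06°C

900–2700 m, saturated adiabatic: Δz = 1.8 km ⇒ ΔT = -11.16°C; T = -13.06°C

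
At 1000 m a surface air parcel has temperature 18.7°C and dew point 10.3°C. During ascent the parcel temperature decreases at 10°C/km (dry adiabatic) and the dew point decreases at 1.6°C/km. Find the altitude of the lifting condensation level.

2000 m

T and T_d converge at 10 − 1.6 = 8.4°C per km
Height above start = (18.7 − 10.3) / 8.4 = 1 km
LCL altitude = 1000 m + 1000 m = 2000 m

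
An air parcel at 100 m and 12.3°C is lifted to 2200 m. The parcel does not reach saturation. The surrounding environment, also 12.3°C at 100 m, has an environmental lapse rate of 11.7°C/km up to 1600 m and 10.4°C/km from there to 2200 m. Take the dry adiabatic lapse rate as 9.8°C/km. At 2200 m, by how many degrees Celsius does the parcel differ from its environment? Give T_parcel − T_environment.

+3.21°C (parcel warmer than environment)

Parcel:
  100 → 2200 m (dry, 9.8°C/km): ΔT = -9.8 × 2.1 = -20.58°C → T = -8.28°C
Environment:
  100 → 1600 m (environment, lower layer, 11.7°C/km): ΔT = -11.7 × 1.5 = -17.55°C → T = -5.25°C
  1600 → 2200 m (environment, upper layer, 10.4°C/km): ΔT = -10.4 × 0.6 = -6.24°C → T = -11.49°C
T_parcel − T_env = -8.28 − (-11.49) = +3.21°C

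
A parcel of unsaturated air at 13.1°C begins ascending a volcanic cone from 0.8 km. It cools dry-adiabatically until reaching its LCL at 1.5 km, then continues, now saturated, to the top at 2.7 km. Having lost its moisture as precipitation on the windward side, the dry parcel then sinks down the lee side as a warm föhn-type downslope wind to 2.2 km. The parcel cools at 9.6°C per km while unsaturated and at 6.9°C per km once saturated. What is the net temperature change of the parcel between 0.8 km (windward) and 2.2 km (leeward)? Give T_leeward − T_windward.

From 800 m to 1500 m (dry): cools by 9.6 × 0.7 = 6.72°C, giving 6.38°C.
From 1500 m to 2700 m (saturated): cools by 6.9 × 1.2 = 8.28°C, giving -1.9°C.
From 2700 m to 2200 m (dry descent): warms by 9.6 × 0.5 = 4.8°C, giving 2.9°C.
Net change vs windward start: 2.9 − 13.1 = -10.2°C

-10.2°C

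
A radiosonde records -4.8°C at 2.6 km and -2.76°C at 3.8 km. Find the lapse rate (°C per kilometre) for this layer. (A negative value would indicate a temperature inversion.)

-1.7°C/km

Γ = −ΔT/Δz = (-4.8 − (-2.76)) / (3800 − 2600) m
  = -2.04°C / 1.2 km = -1.7°C/km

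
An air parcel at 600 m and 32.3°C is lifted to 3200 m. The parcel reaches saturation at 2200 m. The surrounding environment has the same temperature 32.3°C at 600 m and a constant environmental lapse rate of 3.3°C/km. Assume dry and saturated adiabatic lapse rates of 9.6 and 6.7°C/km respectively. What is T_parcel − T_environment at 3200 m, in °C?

Parcel:
  Dry to 2200 m: -9.6 × 1.6 km = -15.36°C, so T = 16.94°C.
  Saturated to 3200 m: -6.7 × 1 km = -6.7°C, so T = 10.24°C.
Environment:
  Environment to 3200 m: -3.3 × 2.6 km = -8.58°C, so T = 23.72°C.
T_parcel − T_env = 10.24 − 23.72 = -13.48°C

-13.48°C (parcel cooler than environment)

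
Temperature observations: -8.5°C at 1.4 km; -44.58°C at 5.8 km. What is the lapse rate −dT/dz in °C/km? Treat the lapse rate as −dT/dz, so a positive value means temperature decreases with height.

Γ = −ΔT/Δz = (-8.5 − (-44.58)) / (5800 − 1400) m
  = 36.08°C / 4.4 km = 8.2°C/km

8.2°C/km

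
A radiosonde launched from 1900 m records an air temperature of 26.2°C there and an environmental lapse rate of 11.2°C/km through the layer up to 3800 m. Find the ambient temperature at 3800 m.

Environmental to 3800 m: -11.2 × 1.9 km = -21.28°C, so T = 4.92°C.

4.92°C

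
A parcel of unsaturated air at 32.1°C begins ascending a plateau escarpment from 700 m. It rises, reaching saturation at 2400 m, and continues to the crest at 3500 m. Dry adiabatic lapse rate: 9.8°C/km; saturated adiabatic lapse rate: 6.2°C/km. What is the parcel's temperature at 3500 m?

8.62°C

From 700 m to 2400 m (dry): cools by 9.8 × 1.7 = 16.66°C, giving 15.44°C.
From 2400 m to 3500 m (saturated): cools by 6.2 × 1.1 = 6.82°C, giving 8.62°C.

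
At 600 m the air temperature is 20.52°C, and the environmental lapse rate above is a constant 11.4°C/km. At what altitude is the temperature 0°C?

2400 m

Height above start = (20.52 − 0) / 11.4 = 1.8 km
Altitude = 600 m + 1800 m = 2400 m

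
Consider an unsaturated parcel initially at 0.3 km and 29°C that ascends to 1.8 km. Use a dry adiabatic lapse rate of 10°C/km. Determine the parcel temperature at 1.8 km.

14°C

300 → 1800 m (dry adiabatic, 10°C/km): ΔT = -10 × 1.5 = -15°C → T = 14°C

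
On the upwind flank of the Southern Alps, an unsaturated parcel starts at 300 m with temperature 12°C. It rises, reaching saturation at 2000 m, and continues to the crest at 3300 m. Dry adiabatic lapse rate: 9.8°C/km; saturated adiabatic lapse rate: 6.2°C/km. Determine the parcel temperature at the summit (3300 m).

Dry to 2000 m: -9.8 × 1.7 km = -16.66°C, so T = -4.66°C.
Saturated to 3300 m: -6.2 × 1.3 km = -8.06°C, so T = -12.72°C.

-12.72°C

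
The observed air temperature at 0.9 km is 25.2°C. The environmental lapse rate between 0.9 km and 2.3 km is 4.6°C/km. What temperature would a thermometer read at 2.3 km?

From 900 m to 2300 m (environmental): cools by 4.6 × 1.4 = 6.44°C, giving 18.76°C.

18.76°C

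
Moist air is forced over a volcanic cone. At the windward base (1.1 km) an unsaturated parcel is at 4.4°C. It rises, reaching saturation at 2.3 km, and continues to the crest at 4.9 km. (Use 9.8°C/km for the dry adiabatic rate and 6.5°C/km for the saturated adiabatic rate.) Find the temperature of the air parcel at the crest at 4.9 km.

1100 → 2300 m (dry, 9.8°C/km): ΔT = -9.8 × 1.2 = -11.76°C → T = -7.36°C
2300 → 4900 m (saturated, 6.5°C/km): ΔT = -6.5 × 2.6 = -16.9°C → T = -24.26°C

-24.26°C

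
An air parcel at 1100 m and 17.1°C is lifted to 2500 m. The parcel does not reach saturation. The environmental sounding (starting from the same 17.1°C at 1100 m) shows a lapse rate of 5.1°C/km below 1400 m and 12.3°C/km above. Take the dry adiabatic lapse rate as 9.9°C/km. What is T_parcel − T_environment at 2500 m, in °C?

Parcel:
  1100–2500 m, dry: Δz = 1.4 km ⇒ ΔT = -13.86°C; T = 3.24°C
Environment:
  1100–1400 m, environment, lower layer: Δz = 0.3 km ⇒ ΔT = -1.53°C; T = 15.57°C
  1400–2500 m, environment, upper layer: Δz = 1.1 km ⇒ ΔT = -13.53°C; T = 2.04°C
T_parcel − T_env = 3.24 − 2.04 = +1.2°C

+1.2°C (parcel warmer than environment)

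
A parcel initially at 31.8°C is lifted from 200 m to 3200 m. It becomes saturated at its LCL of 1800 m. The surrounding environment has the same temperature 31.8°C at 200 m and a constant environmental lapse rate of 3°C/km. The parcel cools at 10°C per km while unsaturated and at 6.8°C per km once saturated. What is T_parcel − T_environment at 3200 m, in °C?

-16.52°C (parcel cooler than environment)

Parcel:
  200–1800 m, dry: Δz = 1.6 km ⇒ ΔT = -16°C; T = 15.8°C
  1800–3200 m, saturated: Δz = 1.4 km ⇒ ΔT = -9.52°C; T = 6.28°C
Environment:
  200–3200 m, environment: Δz = 3 km ⇒ ΔT = -9°C; T = 22.8°C
T_parcel − T_env = 6.28 − 22.8 = -16.52°C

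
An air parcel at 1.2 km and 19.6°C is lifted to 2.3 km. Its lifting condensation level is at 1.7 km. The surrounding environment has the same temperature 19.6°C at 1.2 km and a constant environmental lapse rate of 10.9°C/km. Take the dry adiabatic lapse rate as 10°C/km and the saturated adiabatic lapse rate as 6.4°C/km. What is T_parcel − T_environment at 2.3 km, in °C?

Parcel:
  Dry to 1700 m: -10 × 0.5 km = -5°C, so T = 14.6°C.
  Saturated to 2300 m: -6.4 × 0.6 km = -3.84°C, so T = 10.76°C.
Environment:
  Environment to 2300 m: -10.9 × 1.1 km = -11.99°C, so T = 7.61°C.
T_parcel − T_env = 10.76 − 7.61 = +3.15°C

+3.15°C (parcel warmer than environment)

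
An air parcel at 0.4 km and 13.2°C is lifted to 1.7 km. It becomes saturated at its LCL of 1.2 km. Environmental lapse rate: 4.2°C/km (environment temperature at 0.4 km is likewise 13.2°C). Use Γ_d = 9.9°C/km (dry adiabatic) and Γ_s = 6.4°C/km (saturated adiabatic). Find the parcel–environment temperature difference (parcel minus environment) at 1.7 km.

-5.66°C (parcel cooler than environment)

Parcel:
  From 400 m to 1200 m (dry): cools by 9.9 × 0.8 = 7.92°C, giving 5.28°C.
  From 1200 m to 1700 m (saturated): cools by 6.4 × 0.5 = 3.2°C, giving 2.08°C.
Environment:
  From 400 m to 1700 m (environment): cools by 4.2 × 1.3 = 5.46°C, giving 7.74°C.
T_parcel − T_env = 2.08 − 7.74 = -5.66°C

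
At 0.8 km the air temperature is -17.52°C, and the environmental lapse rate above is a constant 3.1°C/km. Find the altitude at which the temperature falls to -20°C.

1.6 km

Height above start = (-17.52 − (-20)) / 3.1 = 0.8 km
Altitude = 800 m + 800 m = 1600 m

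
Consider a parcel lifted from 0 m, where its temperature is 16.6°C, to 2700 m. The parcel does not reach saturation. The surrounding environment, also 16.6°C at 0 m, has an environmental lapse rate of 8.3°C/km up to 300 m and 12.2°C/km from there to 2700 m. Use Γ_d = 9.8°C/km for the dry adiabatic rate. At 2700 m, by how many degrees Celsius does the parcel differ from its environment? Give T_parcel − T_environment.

Parcel:
  From 0 m to 2700 m (dry): cools by 9.8 × 2.7 = 26.46°C, giving -9.86°C.
Environment:
  From 0 m to 300 m (environment, lower layer): cools by 8.3 × 0.3 = 2.49°C, giving 14.11°C.
  From 300 m to 2700 m (environment, upper layer): cools by 12.2 × 2.4 = 29.28°C, giving -15.17°C.
T_parcel − T_env = -9.86 − (-15.17) = +5.31°C

+5.31°C (parcel warmer than environment)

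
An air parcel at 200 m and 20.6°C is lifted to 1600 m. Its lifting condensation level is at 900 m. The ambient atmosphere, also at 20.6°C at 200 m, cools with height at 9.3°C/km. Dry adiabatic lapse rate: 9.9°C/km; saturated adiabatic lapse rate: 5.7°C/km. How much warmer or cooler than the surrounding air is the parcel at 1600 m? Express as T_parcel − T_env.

Parcel:
  200 → 900 m (dry, 9.9°C/km): ΔT = -9.9 × 0.7 = -6.93°C → T = 13.67°C
  900 → 1600 m (saturated, 5.7°C/km): ΔT = -5.7 × 0.7 = -3.99°C → T = 9.68°C
Environment:
  200 → 1600 m (environment, 9.3°C/km): ΔT = -9.3 × 1.4 = -13.02°C → T = 7.58°C
T_parcel − T_env = 9.68 − 7.58 = +2.1°C

+2.1°C (parcel warmer than environment)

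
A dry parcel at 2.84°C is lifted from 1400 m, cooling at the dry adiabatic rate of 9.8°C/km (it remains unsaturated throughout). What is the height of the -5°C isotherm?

Height above start = (2.84 − (-5)) / 9.8 = 0.8 km
Altitude = 1400 m + 800 m = 2200 m

2200 m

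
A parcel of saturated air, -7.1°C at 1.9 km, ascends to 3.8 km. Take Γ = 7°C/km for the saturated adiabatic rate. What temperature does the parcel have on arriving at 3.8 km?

-20.4°C

1900 → 3800 m (saturated adiabatic, 7°C/km): ΔT = -7 × 1.9 = -13.3°C → T = -20.4°C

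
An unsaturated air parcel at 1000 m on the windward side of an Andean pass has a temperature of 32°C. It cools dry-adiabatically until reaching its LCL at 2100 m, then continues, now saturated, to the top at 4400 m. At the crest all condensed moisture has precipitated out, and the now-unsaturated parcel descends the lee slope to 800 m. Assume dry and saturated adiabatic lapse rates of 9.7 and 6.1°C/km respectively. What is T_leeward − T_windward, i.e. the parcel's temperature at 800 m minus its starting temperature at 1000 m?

Dry to 2100 m: -9.7 × 1.1 km = -10.67°C, so T = 21.33°C.
Saturated to 4400 m: -6.1 × 2.3 km = -14.03°C, so T = 7.3°C.
Dry descent to 800 m: +9.7 × 3.6 km = +34.92°C, so T = 42.22°C.
Net change vs windward start: 42.22 − 32 = +10.22°C

+10.22°C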